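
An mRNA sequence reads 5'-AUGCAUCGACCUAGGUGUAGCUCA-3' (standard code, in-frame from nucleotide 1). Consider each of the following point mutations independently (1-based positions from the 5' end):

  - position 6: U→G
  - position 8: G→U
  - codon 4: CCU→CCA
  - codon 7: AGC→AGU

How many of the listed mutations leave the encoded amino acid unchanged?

Codon 2: CAU (His) → CAG (Gln) — missense.
Codon 3: CGA (Arg) → CUA (Leu) — missense.
Codon 4: CCU (Pro) → CCA (Pro) — synonymous.
Codon 7: AGC (Ser) → AGU (Ser) — synonymous.
Synonymous: 2 of 4.

2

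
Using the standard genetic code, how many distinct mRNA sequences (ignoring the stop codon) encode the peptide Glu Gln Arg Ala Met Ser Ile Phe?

3456

Glu: 2 codons.
Gln: 2 codons.
Arg: 6 codons.
Ala: 4 codons.
Met: 1 codon.
Ser: 6 codons.
Ile: 3 codons.
Phe: 2 codons.
2 × 2 × 6 × 4 × 1 × 6 × 3 × 2 = 3456.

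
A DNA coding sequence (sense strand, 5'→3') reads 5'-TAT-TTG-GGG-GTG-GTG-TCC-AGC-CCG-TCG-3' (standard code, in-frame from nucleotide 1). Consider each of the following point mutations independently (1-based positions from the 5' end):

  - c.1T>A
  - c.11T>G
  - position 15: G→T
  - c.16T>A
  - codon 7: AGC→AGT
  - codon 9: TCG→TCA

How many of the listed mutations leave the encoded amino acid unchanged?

3

Codon 1: TAT (Tyr) → AAT (Asn) — missense.
Codon 4: GTG (Val) → GGG (Gly) — missense.
Codon 5: GTG (Val) → GTT (Val) — synonymous.
Codon 6: TCC (Ser) → ACC (Thr) — missense.
Codon 7: AGC (Ser) → AGT (Ser) — synonymous.
Codon 9: TCG (Ser) → TCA (Ser) — synonymous.
Synonymous: 3 of 6.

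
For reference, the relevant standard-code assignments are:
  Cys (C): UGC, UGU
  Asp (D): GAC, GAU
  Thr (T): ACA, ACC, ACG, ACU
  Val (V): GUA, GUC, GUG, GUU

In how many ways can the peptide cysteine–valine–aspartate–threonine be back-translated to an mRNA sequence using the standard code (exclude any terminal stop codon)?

Cys: 2 codons.
Val: 4 codons.
Asp: 2 codons.
Thr: 4 codons.
2 × 4 × 2 × 4 = 64.

64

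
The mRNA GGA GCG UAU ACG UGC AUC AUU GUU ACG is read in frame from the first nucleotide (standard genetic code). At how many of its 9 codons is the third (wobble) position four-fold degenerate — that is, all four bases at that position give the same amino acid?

5

Codon 1 GGA (Gly): third position 4-fold.
Codon 2 GCG (Ala): third position 4-fold.
Codon 3 UAU (Tyr): third position 2-fold.
Codon 4 ACG (Thr): third position 4-fold.
Codon 5 UGC (Cys): third position 2-fold.
Codon 6 AUC (Ile): third position 3-fold.
Codon 7 AUU (Ile): third position 3-fold.
Codon 8 GUU (Val): third position 4-fold.
Codon 9 ACG (Thr): third position 4-fold.
Four-fold degenerate third positions: 5.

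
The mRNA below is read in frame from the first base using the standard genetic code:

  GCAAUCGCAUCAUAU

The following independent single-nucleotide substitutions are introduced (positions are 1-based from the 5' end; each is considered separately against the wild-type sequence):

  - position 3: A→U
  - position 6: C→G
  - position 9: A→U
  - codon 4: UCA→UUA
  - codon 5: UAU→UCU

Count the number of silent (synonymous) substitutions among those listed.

Codon 1: GCA (Ala) → GCU (Ala) — synonymous.
Codon 2: AUC (Ile) → AUG (Met) — missense.
Codon 3: GCA (Ala) → GCU (Ala) — synonymous.
Codon 4: UCA (Ser) → UUA (Leu) — missense.
Codon 5: UAU (Tyr) → UCU (Ser) — missense.
Synonymous: 2 of 5.

2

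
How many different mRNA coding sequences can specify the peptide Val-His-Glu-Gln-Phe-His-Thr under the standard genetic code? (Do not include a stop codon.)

512

Val: 4 codons.
His: 2 codons.
Glu: 2 codons.
Gln: 2 codons.
Phe: 2 codons.
His: 2 codons.
Thr: 4 codons.
4 × 2 × 2 × 2 × 2 × 2 × 4 = 512.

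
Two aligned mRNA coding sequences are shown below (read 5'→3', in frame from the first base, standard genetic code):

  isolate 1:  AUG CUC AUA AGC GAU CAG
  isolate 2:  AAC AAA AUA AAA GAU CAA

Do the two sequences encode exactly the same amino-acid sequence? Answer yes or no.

Codon 1: AUG Met / AAC Asn — nonsynonymous.
Codon 2: CUC Leu / AAA Lys — nonsynonymous.
Codon 3: AUA Ile / AUA Ile — identical.
Codon 4: AGC Ser / AAA Lys — nonsynonymous.
Codon 5: GAU Asp / GAU Asp — identical.
Codon 6: CAG Gln / CAA Gln — synonymous.
Nonsynonymous differences: 3 → different protein.

no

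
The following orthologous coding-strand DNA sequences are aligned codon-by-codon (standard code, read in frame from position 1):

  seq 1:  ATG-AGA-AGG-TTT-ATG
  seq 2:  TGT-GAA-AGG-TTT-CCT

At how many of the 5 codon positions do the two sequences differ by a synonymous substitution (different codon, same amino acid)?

0

Codon 1: ATG Met / TGT Cys — nonsynonymous.
Codon 2: AGA Arg / GAA Glu — nonsynonymous.
Codon 3: AGG Arg / AGG Arg — identical.
Codon 4: TTT Phe / TTT Phe — identical.
Codon 5: ATG Met / CCT Pro — nonsynonymous.
Synonymous differences: 0.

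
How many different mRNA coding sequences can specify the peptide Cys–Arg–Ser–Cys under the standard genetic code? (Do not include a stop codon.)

Cys: 2 codons.
Arg: 6 codons.
Ser: 6 codons.
Cys: 2 codons.
2 × 6 × 6 × 2 = 144.

144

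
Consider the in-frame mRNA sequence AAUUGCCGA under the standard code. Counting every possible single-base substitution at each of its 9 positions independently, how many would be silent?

6

Codon 1 (AAU, Asn): 1 synonymous substitution.
Codon 2 (UGC, Cys): 1 synonymous substitution.
Codon 3 (CGA, Arg): 4 synonymous substitutions.
Total: 1 + 1 + 4 = 6.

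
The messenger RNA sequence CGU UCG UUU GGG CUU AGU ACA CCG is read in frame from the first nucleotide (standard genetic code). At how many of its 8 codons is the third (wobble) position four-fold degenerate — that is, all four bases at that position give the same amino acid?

Codon 1 CGU (Arg): third position 4-fold.
Codon 2 UCG (Ser): third position 4-fold.
Codon 3 UUU (Phe): third position 2-fold.
Codon 4 GGG (Gly): third position 4-fold.
Codon 5 CUU (Leu): third position 4-fold.
Codon 6 AGU (Ser): third position 2-fold.
Codon 7 ACA (Thr): third position 4-fold.
Codon 8 CCG (Pro): third position 4-fold.
Four-fold degenerate third positions: 6.

6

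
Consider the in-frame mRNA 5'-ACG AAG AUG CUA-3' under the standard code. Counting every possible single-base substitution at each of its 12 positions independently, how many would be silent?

Codon 1 (ACG, Thr): 3 synonymous substitutions.
Codon 2 (AAG, Lys): 1 synonymous substitution.
Codon 3 (AUG, Met): 0 synonymous substitutions.
Codon 4 (CUA, Leu): 4 synonymous substitutions.
Total: 3 + 1 + 0 + 4 = 8.

8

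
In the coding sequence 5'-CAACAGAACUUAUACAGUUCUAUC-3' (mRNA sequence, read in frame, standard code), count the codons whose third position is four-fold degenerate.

Codon 1 CAA (Gln): third position 2-fold.
Codon 2 CAG (Gln): third position 2-fold.
Codon 3 AAC (Asn): third position 2-fold.
Codon 4 UUA (Leu): third position 2-fold.
Codon 5 UAC (Tyr): third position 2-fold.
Codon 6 AGU (Ser): third position 2-fold.
Codon 7 UCU (Ser): third position 4-fold.
Codon 8 AUC (Ile): third position 3-fold.
Four-fold degenerate third positions: 1.

1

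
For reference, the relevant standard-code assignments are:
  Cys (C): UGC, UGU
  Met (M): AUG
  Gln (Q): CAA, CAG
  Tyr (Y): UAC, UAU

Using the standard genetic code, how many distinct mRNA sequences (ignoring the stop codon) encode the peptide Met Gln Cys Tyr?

8

Met: 1 codon.
Gln: 2 codons.
Cys: 2 codons.
Tyr: 2 codons.
1 × 2 × 2 × 2 = 8.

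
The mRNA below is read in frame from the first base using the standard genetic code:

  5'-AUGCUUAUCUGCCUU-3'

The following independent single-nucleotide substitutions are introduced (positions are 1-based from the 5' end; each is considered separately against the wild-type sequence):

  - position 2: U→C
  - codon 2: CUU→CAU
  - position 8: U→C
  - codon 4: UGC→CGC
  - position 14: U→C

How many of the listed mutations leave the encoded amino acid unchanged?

0

Codon 1: AUG (Met) → ACG (Thr) — missense.
Codon 2: CUU (Leu) → CAU (His) — missense.
Codon 3: AUC (Ile) → ACC (Thr) — missense.
Codon 4: UGC (Cys) → CGC (Arg) — missense.
Codon 5: CUU (Leu) → CCU (Pro) — missense.
Synonymous: 0 of 5.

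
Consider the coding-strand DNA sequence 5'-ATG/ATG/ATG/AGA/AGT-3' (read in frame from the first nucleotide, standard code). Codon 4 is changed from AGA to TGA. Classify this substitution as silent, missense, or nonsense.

nonsense

Position 10 falls in codon 4: AGA → Arg.
After the substitution the codon is TGA → Stop.
The new codon is a stop codon, so this is a nonsense mutation.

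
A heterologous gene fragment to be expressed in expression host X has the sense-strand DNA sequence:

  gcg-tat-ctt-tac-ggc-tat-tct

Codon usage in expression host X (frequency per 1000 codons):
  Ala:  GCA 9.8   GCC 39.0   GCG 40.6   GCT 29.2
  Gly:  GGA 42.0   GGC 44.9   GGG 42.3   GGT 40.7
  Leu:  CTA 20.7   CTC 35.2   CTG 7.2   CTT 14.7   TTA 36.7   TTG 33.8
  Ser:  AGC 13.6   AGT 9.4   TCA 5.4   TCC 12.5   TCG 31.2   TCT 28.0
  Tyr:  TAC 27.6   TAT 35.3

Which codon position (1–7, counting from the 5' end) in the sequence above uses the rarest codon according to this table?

Codon 1 GCG (Ala): 40.6 per 1000.
Codon 2 TAT (Tyr): 35.3 per 1000.
Codon 3 CTT (Leu): 14.7 per 1000.
Codon 4 TAC (Tyr): 27.6 per 1000.
Codon 5 GGC (Gly): 44.9 per 1000.
Codon 6 TAT (Tyr): 35.3 per 1000.
Codon 7 TCT (Ser): 28.0 per 1000.
Lowest frequency is 14.7 at codon 3.

3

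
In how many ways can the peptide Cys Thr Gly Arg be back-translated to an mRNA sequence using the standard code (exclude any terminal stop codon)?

Cys: 2 codons.
Thr: 4 codons.
Gly: 4 codons.
Arg: 6 codons.
2 × 4 × 4 × 6 = 192.

192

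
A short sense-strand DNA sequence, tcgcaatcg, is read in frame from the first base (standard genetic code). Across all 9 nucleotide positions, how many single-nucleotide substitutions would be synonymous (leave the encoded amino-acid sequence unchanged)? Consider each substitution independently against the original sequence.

7

Codon 1 (TCG, Ser): 3 synonymous substitutions.
Codon 2 (CAA, Gln): 1 synonymous substitution.
Codon 3 (TCG, Ser): 3 synonymous substitutions.
Total: 3 + 1 + 3 = 7.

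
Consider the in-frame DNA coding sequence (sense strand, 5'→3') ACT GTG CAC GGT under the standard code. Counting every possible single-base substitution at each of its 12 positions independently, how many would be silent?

Codon 1 (ACT, Thr): 3 synonymous substitutions.
Codon 2 (GTG, Val): 3 synonymous substitutions.
Codon 3 (CAC, His): 1 synonymous substitution.
Codon 4 (GGT, Gly): 3 synonymous substitutions.
Total: 3 + 3 + 1 + 3 = 10.

10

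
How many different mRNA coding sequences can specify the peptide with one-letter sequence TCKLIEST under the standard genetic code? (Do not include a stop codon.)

13824

Thr: 4 codons.
Cys: 2 codons.
Lys: 2 codons.
Leu: 6 codons.
Ile: 3 codons.
Glu: 2 codons.
Ser: 6 codons.
Thr: 4 codons.
4 × 2 × 2 × 6 × 3 × 2 × 6 × 4 = 13824.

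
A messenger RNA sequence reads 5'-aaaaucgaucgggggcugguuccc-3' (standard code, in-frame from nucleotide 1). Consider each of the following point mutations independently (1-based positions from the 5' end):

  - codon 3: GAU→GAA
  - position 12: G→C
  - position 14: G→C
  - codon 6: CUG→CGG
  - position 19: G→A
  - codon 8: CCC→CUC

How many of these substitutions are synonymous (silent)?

1

Codon 3: GAU (Asp) → GAA (Glu) — missense.
Codon 4: CGG (Arg) → CGC (Arg) — synonymous.
Codon 5: GGG (Gly) → GCG (Ala) — missense.
Codon 6: CUG (Leu) → CGG (Arg) — missense.
Codon 7: GUU (Val) → AUU (Ile) — missense.
Codon 8: CCC (Pro) → CUC (Leu) — missense.
Synonymous: 1 of 6.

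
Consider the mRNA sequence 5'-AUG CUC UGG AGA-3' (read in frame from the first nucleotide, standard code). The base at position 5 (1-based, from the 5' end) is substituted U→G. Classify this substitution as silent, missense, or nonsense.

Position 5 falls in codon 2: CUC → Leu.
After the substitution the codon is CGC → Arg.
Leu ≠ Arg, so this is a missense mutation.

missense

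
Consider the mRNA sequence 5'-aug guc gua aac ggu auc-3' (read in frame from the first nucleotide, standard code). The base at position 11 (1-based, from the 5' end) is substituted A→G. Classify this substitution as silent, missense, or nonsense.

Position 11 falls in codon 4: AAC → Asn.
After the substitution the codon is AGC → Ser.
Asn ≠ Ser, so this is a missense mutation.

missense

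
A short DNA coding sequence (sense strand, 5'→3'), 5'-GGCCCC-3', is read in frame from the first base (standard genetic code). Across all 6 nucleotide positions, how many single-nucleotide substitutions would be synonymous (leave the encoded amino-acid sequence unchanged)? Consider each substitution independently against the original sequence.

6

Codon 1 (GGC, Gly): 3 synonymous substitutions.
Codon 2 (CCC, Pro): 3 synonymous substitutions.
Total: 3 + 3 = 6.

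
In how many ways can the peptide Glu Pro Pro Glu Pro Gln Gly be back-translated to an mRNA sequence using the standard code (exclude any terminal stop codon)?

Glu: 2 codons.
Pro: 4 codons.
Pro: 4 codons.
Glu: 2 codons.
Pro: 4 codons.
Gln: 2 codons.
Gly: 4 codons.
2 × 4 × 4 × 2 × 4 × 2 × 4 = 2048.

2048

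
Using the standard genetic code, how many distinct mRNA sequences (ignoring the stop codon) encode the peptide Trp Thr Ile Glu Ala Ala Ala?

1536

Trp: 1 codon.
Thr: 4 codons.
Ile: 3 codons.
Glu: 2 codons.
Ala: 4 codons.
Ala: 4 codons.
Ala: 4 codons.
1 × 4 × 3 × 2 × 4 × 4 × 4 = 1536.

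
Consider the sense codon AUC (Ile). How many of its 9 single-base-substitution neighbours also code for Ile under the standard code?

Position 1: none → 0 synonymous.
Position 2: none → 0 synonymous.
Position 3: AUU, AUA → 2 synonymous.
Total: 0 + 0 + 2 = 2.

2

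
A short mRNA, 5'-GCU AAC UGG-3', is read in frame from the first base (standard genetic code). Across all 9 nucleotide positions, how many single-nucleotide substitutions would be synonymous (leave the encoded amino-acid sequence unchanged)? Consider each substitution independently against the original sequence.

4

Codon 1 (GCU, Ala): 3 synonymous substitutions.
Codon 2 (AAC, Asn): 1 synonymous substitution.
Codon 3 (UGG, Trp): 0 synonymous substitutions.
Total: 3 + 1 + 0 = 4.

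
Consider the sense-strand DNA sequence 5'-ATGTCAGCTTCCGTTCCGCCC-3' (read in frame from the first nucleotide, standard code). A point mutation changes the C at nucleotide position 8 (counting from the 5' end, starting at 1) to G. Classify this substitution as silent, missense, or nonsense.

missense

Position 8 falls in codon 3: GCT → Ala.
After the substitution the codon is GGT → Gly.
Ala ≠ Gly, so this is a missense mutation.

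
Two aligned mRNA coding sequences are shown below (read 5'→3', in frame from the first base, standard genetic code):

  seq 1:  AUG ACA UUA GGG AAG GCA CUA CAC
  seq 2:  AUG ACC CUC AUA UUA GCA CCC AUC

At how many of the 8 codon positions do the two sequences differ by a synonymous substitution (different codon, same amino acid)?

2

Codon 1: AUG Met / AUG Met — identical.
Codon 2: ACA Thr / ACC Thr — synonymous.
Codon 3: UUA Leu / CUC Leu — synonymous.
Codon 4: GGG Gly / AUA Ile — nonsynonymous.
Codon 5: AAG Lys / UUA Leu — nonsynonymous.
Codon 6: GCA Ala / GCA Ala — identical.
Codon 7: CUA Leu / CCC Pro — nonsynonymous.
Codon 8: CAC His / AUC Ile — nonsynonymous.
Synonymous differences: 2.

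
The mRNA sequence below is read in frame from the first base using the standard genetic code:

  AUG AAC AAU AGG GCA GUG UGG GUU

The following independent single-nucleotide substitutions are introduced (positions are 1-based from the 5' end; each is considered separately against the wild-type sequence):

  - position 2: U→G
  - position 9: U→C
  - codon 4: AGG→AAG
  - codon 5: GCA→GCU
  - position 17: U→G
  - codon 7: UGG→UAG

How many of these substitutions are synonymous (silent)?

Codon 1: AUG (Met) → AGG (Arg) — missense.
Codon 3: AAU (Asn) → AAC (Asn) — synonymous.
Codon 4: AGG (Arg) → AAG (Lys) — missense.
Codon 5: GCA (Ala) → GCU (Ala) — synonymous.
Codon 6: GUG (Val) → GGG (Gly) — missense.
Codon 7: UGG (Trp) → UAG (Stop) — nonsense.
Synonymous: 2 of 6.

2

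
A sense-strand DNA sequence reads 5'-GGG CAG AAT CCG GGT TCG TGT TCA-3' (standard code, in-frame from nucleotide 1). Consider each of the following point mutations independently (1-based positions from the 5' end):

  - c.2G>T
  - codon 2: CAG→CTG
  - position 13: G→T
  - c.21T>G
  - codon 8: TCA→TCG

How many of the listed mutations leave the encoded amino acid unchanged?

1

Codon 1: GGG (Gly) → GTG (Val) — missense.
Codon 2: CAG (Gln) → CTG (Leu) — missense.
Codon 5: GGT (Gly) → TGT (Cys) — missense.
Codon 7: TGT (Cys) → TGG (Trp) — missense.
Codon 8: TCA (Ser) → TCG (Ser) — synonymous.
Synonymous: 1 of 5.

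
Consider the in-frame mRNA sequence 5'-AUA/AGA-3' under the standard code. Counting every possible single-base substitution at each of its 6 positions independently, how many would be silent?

Codon 1 (AUA, Ile): 2 synonymous substitutions.
Codon 2 (AGA, Arg): 2 synonymous substitutions.
Total: 2 + 2 = 4.

4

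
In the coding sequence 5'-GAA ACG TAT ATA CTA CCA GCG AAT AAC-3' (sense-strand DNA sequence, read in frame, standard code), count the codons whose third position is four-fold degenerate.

Codon 1 GAA (Glu): third position 2-fold.
Codon 2 ACG (Thr): third position 4-fold.
Codon 3 TAT (Tyr): third position 2-fold.
Codon 4 ATA (Ile): third position 3-fold.
Codon 5 CTA (Leu): third position 4-fold.
Codon 6 CCA (Pro): third position 4-fold.
Codon 7 GCG (Ala): third position 4-fold.
Codon 8 AAT (Asn): third position 2-fold.
Codon 9 AAC (Asn): third position 2-fold.
Four-fold degenerate third positions: 4.

4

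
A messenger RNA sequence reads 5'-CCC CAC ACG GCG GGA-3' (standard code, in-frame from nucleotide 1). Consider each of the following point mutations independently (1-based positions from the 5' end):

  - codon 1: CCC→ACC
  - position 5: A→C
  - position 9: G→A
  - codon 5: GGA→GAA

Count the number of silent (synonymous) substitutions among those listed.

Codon 1: CCC (Pro) → ACC (Thr) — missense.
Codon 2: CAC (His) → CCC (Pro) — missense.
Codon 3: ACG (Thr) → ACA (Thr) — synonymous.
Codon 5: GGA (Gly) → GAA (Glu) — missense.
Synonymous: 1 of 4.

1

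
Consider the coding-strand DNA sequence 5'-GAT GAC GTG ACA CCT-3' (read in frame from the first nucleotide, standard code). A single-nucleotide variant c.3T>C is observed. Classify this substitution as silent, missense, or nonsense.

silent

Position 3 falls in codon 1: GAT → Asp.
After the substitution the codon is GAC → Asp.
Both encode Asp, so the change is synonymous.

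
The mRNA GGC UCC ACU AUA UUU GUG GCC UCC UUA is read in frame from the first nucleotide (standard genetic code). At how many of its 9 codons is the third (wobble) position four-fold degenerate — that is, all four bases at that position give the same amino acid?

Codon 1 GGC (Gly): third position 4-fold.
Codon 2 UCC (Ser): third position 4-fold.
Codon 3 ACU (Thr): third position 4-fold.
Codon 4 AUA (Ile): third position 3-fold.
Codon 5 UUU (Phe): third position 2-fold.
Codon 6 GUG (Val): third position 4-fold.
Codon 7 GCC (Ala): third position 4-fold.
Codon 8 UCC (Ser): third position 4-fold.
Codon 9 UUA (Leu): third position 2-fold.
Four-fold degenerate third positions: 6.

6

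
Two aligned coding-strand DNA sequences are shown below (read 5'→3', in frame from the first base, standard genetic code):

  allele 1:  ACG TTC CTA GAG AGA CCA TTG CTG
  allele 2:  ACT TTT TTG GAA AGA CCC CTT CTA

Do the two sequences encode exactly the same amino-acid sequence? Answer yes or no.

yes

Codon 1: ACG Thr / ACT Thr — synonymous.
Codon 2: TTC Phe / TTT Phe — synonymous.
Codon 3: CTA Leu / TTG Leu — synonymous.
Codon 4: GAG Glu / GAA Glu — synonymous.
Codon 5: AGA Arg / AGA Arg — identical.
Codon 6: CCA Pro / CCC Pro — synonymous.
Codon 7: TTG Leu / CTT Leu — synonymous.
Codon 8: CTG Leu / CTA Leu — synonymous.
Nonsynonymous differences: 0 → same protein.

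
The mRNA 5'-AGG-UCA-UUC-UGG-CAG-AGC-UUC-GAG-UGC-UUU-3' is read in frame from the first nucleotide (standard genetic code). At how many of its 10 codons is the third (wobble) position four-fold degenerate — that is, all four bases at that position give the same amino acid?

1

Codon 1 AGG (Arg): third position 2-fold.
Codon 2 UCA (Ser): third position 4-fold.
Codon 3 UUC (Phe): third position 2-fold.
Codon 4 UGG (Trp): third position 1-fold.
Codon 5 CAG (Gln): third position 2-fold.
Codon 6 AGC (Ser): third position 2-fold.
Codon 7 UUC (Phe): third position 2-fold.
Codon 8 GAG (Glu): third position 2-fold.
Codon 9 UGC (Cys): third position 2-fold.
Codon 10 UUU (Phe): third position 2-fold.
Four-fold degenerate third positions: 1.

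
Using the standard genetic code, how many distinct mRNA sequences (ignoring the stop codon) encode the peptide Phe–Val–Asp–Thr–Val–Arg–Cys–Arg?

18432

Phe: 2 codons.
Val: 4 codons.
Asp: 2 codons.
Thr: 4 codons.
Val: 4 codons.
Arg: 6 codons.
Cys: 2 codons.
Arg: 6 codons.
2 × 4 × 2 × 4 × 4 × 6 × 2 × 6 = 18432.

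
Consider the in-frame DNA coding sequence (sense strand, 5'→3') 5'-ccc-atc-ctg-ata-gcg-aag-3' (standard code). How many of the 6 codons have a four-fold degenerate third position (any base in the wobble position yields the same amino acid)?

3

Codon 1 CCC (Pro): third position 4-fold.
Codon 2 ATC (Ile): third position 3-fold.
Codon 3 CTG (Leu): third position 4-fold.
Codon 4 ATA (Ile): third position 3-fold.
Codon 5 GCG (Ala): third position 4-fold.
Codon 6 AAG (Lys): third position 2-fold.
Four-fold degenerate third positions: 3.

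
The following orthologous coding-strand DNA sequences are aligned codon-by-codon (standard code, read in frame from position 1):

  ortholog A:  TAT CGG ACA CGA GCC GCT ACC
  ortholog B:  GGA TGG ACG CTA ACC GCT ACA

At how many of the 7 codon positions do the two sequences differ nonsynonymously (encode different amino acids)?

4

Codon 1: TAT Tyr / GGA Gly — nonsynonymous.
Codon 2: CGG Arg / TGG Trp — nonsynonymous.
Codon 3: ACA Thr / ACG Thr — synonymous.
Codon 4: CGA Arg / CTA Leu — nonsynonymous.
Codon 5: GCC Ala / ACC Thr — nonsynonymous.
Codon 6: GCT Ala / GCT Ala — identical.
Codon 7: ACC Thr / ACA Thr — synonymous.
Nonsynonymous differences: 4.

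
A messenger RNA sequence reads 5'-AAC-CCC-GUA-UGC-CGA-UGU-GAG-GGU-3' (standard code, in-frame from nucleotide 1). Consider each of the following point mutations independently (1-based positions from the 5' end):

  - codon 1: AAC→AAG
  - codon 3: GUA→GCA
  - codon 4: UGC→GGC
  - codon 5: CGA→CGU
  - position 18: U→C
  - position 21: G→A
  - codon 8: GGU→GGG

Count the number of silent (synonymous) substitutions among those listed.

4

Codon 1: AAC (Asn) → AAG (Lys) — missense.
Codon 3: GUA (Val) → GCA (Ala) — missense.
Codon 4: UGC (Cys) → GGC (Gly) — missense.
Codon 5: CGA (Arg) → CGU (Arg) — synonymous.
Codon 6: UGU (Cys) → UGC (Cys) — synonymous.
Codon 7: GAG (Glu) → GAA (Glu) — synonymous.
Codon 8: GGU (Gly) → GGG (Gly) — synonymous.
Synonymous: 4 of 7.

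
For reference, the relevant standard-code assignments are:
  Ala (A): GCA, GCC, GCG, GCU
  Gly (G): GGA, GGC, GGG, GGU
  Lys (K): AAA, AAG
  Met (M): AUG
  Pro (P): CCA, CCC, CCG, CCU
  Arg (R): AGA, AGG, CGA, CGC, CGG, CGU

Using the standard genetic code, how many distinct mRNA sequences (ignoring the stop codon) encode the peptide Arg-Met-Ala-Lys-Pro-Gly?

Arg: 6 codons.
Met: 1 codon.
Ala: 4 codons.
Lys: 2 codons.
Pro: 4 codons.
Gly: 4 codons.
6 × 1 × 4 × 2 × 4 × 4 = 768.

768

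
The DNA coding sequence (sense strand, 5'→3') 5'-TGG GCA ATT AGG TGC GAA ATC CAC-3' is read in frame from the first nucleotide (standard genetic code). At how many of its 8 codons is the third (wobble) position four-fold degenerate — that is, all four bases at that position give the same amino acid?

1

Codon 1 TGG (Trp): third position 1-fold.
Codon 2 GCA (Ala): third position 4-fold.
Codon 3 ATT (Ile): third position 3-fold.
Codon 4 AGG (Arg): third position 2-fold.
Codon 5 TGC (Cys): third position 2-fold.
Codon 6 GAA (Glu): third position 2-fold.
Codon 7 ATC (Ile): third position 3-fold.
Codon 8 CAC (His): third position 2-fold.
Four-fold degenerate third positions: 1.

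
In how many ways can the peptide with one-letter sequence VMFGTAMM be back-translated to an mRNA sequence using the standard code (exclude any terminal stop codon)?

Val: 4 codons.
Met: 1 codon.
Phe: 2 codons.
Gly: 4 codons.
Thr: 4 codons.
Ala: 4 codons.
Met: 1 codon.
Met: 1 codon.
4 × 1 × 2 × 4 × 4 × 4 × 1 × 1 = 512.

512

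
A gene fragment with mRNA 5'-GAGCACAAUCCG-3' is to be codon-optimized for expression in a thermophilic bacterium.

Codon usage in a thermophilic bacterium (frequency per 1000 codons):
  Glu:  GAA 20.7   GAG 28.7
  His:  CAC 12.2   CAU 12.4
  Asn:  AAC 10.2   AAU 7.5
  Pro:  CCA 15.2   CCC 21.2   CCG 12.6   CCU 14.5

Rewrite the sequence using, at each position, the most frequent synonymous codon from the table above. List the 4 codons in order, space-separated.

GAG CAU AAC CCC

Codon 1 (Glu): best is GAG at 28.7.
Codon 2 (His): best is CAU at 12.4.
Codon 3 (Asn): best is AAC at 10.2.
Codon 4 (Pro): best is CCC at 21.2.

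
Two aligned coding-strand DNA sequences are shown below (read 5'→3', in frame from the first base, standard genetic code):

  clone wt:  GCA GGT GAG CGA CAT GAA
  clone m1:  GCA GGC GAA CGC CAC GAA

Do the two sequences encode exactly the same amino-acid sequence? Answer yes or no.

Codon 1: GCA Ala / GCA Ala — identical.
Codon 2: GGT Gly / GGC Gly — synonymous.
Codon 3: GAG Glu / GAA Glu — synonymous.
Codon 4: CGA Arg / CGC Arg — synonymous.
Codon 5: CAT His / CAC His — synonymous.
Codon 6: GAA Glu / GAA Glu — identical.
Nonsynonymous differences: 0 → same protein.

yes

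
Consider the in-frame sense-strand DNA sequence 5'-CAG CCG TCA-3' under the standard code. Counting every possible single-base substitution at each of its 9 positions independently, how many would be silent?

Codon 1 (CAG, Gln): 1 synonymous substitution.
Codon 2 (CCG, Pro): 3 synonymous substitutions.
Codon 3 (TCA, Ser): 3 synonymous substitutions.
Total: 1 + 3 + 3 = 7.

7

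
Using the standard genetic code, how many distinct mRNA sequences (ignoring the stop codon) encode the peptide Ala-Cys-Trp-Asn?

16

Ala: 4 codons.
Cys: 2 codons.
Trp: 1 codon.
Asn: 2 codons.
4 × 2 × 1 × 2 = 16.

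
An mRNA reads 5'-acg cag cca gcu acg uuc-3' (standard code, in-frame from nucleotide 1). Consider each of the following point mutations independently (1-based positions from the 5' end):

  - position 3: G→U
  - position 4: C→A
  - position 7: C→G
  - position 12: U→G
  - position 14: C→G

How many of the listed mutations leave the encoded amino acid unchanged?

Codon 1: ACG (Thr) → ACU (Thr) — synonymous.
Codon 2: CAG (Gln) → AAG (Lys) — missense.
Codon 3: CCA (Pro) → GCA (Ala) — missense.
Codon 4: GCU (Ala) → GCG (Ala) — synonymous.
Codon 5: ACG (Thr) → AGG (Arg) — missense.
Synonymous: 2 of 5.

2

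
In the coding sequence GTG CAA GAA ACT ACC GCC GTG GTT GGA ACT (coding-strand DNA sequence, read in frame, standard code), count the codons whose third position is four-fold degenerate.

8

Codon 1 GTG (Val): third position 4-fold.
Codon 2 CAA (Gln): third position 2-fold.
Codon 3 GAA (Glu): third position 2-fold.
Codon 4 ACT (Thr): third position 4-fold.
Codon 5 ACC (Thr): third position 4-fold.
Codon 6 GCC (Ala): third position 4-fold.
Codon 7 GTG (Val): third position 4-fold.
Codon 8 GTT (Val): third position 4-fold.
Codon 9 GGA (Gly): third position 4-fold.
Codon 10 ACT (Thr): third position 4-fold.
Four-fold degenerate third positions: 8.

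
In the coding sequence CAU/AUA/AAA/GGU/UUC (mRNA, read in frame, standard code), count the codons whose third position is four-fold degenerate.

1

Codon 1 CAU (His): third position 2-fold.
Codon 2 AUA (Ile): third position 3-fold.
Codon 3 AAA (Lys): third position 2-fold.
Codon 4 GGU (Gly): third position 4-fold.
Codon 5 UUC (Phe): third position 2-fold.
Four-fold degenerate third positions: 1.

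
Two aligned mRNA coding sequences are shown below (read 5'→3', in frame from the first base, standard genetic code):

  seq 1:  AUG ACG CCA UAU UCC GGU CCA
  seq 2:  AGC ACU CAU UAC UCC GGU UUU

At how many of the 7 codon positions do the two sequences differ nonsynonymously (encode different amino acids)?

3

Codon 1: AUG Met / AGC Ser — nonsynonymous.
Codon 2: ACG Thr / ACU Thr — synonymous.
Codon 3: CCA Pro / CAU His — nonsynonymous.
Codon 4: UAU Tyr / UAC Tyr — synonymous.
Codon 5: UCC Ser / UCC Ser — identical.
Codon 6: GGU Gly / GGU Gly — identical.
Codon 7: CCA Pro / UUU Phe — nonsynonymous.
Nonsynonymous differences: 3.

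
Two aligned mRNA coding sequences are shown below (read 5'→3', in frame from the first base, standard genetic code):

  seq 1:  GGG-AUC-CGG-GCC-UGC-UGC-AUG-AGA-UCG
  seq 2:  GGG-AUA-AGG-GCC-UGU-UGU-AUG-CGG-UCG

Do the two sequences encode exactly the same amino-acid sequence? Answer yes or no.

yes

Codon 1: GGG Gly / GGG Gly — identical.
Codon 2: AUC Ile / AUA Ile — synonymous.
Codon 3: CGG Arg / AGG Arg — synonymous.
Codon 4: GCC Ala / GCC Ala — identical.
Codon 5: UGC Cys / UGU Cys — synonymous.
Codon 6: UGC Cys / UGU Cys — synonymous.
Codon 7: AUG Met / AUG Met — identical.
Codon 8: AGA Arg / CGG Arg — synonymous.
Codon 9: UCG Ser / UCG Ser — identical.
Nonsynonymous differences: 0 → same protein.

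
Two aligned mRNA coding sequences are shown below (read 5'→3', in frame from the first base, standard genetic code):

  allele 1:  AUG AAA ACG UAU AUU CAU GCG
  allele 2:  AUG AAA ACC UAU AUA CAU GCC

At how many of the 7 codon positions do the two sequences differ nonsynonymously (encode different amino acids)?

0

Codon 1: AUG Met / AUG Met — identical.
Codon 2: AAA Lys / AAA Lys — identical.
Codon 3: ACG Thr / ACC Thr — synonymous.
Codon 4: UAU Tyr / UAU Tyr — identical.
Codon 5: AUU Ile / AUA Ile — synonymous.
Codon 6: CAU His / CAU His — identical.
Codon 7: GCG Ala / GCC Ala — synonymous.
Nonsynonymous differences: 0.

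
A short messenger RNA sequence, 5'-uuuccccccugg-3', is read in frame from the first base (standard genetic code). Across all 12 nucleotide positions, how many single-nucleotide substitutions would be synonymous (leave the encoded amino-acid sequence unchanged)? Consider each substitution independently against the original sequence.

Codon 1 (UUU, Phe): 1 synonymous substitution.
Codon 2 (CCC, Pro): 3 synonymous substitutions.
Codon 3 (CCC, Pro): 3 synonymous substitutions.
Codon 4 (UGG, Trp): 0 synonymous substitutions.
Total: 1 + 3 + 3 + 0 = 7.

7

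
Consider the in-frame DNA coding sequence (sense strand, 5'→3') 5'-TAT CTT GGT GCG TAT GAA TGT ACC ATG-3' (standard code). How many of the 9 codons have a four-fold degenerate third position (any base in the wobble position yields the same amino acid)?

4

Codon 1 TAT (Tyr): third position 2-fold.
Codon 2 CTT (Leu): third position 4-fold.
Codon 3 GGT (Gly): third position 4-fold.
Codon 4 GCG (Ala): third position 4-fold.
Codon 5 TAT (Tyr): third position 2-fold.
Codon 6 GAA (Glu): third position 2-fold.
Codon 7 TGT (Cys): third position 2-fold.
Codon 8 ACC (Thr): third position 4-fold.
Codon 9 ATG (Met): third position 1-fold.
Four-fold degenerate third positions: 4.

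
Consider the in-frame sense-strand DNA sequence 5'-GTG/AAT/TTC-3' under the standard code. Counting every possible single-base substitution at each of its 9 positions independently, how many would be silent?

Codon 1 (GTG, Val): 3 synonymous substitutions.
Codon 2 (AAT, Asn): 1 synonymous substitution.
Codon 3 (TTC, Phe): 1 synonymous substitution.
Total: 3 + 1 + 1 = 5.

5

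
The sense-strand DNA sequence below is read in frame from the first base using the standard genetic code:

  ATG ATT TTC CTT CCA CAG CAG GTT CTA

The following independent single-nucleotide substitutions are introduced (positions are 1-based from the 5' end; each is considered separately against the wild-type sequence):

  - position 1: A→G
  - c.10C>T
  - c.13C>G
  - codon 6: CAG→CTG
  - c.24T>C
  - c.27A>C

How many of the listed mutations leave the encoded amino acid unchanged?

Codon 1: ATG (Met) → GTG (Val) — missense.
Codon 4: CTT (Leu) → TTT (Phe) — missense.
Codon 5: CCA (Pro) → GCA (Ala) — missense.
Codon 6: CAG (Gln) → CTG (Leu) — missense.
Codon 8: GTT (Val) → GTC (Val) — synonymous.
Codon 9: CTA (Leu) → CTC (Leu) — synonymous.
Synonymous: 2 of 6.

2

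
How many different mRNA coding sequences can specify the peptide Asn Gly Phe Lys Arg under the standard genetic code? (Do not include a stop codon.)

192

Asn: 2 codons.
Gly: 4 codons.
Phe: 2 codons.
Lys: 2 codons.
Arg: 6 codons.
2 × 4 × 2 × 2 × 6 = 192.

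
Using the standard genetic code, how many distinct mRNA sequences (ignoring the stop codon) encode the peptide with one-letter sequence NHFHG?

64

Asn: 2 codons.
His: 2 codons.
Phe: 2 codons.
His: 2 codons.
Gly: 4 codons.
2 × 2 × 2 × 2 × 4 = 64.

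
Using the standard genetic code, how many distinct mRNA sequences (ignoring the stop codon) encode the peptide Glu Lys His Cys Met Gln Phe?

64

Glu: 2 codons.
Lys: 2 codons.
His: 2 codons.
Cys: 2 codons.
Met: 1 codon.
Gln: 2 codons.
Phe: 2 codons.
2 × 2 × 2 × 2 × 1 × 2 × 2 = 64.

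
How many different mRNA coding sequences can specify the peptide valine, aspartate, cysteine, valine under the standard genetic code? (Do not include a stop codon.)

Val: 4 codons.
Asp: 2 codons.
Cys: 2 codons.
Val: 4 codons.
4 × 2 × 2 × 4 = 64.

64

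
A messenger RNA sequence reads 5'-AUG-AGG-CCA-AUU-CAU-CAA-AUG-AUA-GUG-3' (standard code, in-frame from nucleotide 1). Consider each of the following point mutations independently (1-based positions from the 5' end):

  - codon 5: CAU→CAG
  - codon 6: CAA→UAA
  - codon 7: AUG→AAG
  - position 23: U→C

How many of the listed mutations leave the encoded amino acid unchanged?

Codon 5: CAU (His) → CAG (Gln) — missense.
Codon 6: CAA (Gln) → UAA (Stop) — nonsense.
Codon 7: AUG (Met) → AAG (Lys) — missense.
Codon 8: AUA (Ile) → ACA (Thr) — missense.
Synonymous: 0 of 4.

0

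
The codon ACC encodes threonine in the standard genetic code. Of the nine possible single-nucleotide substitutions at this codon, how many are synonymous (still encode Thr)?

3

Position 1: none → 0 synonymous.
Position 2: none → 0 synonymous.
Position 3: ACT, ACA, ACG → 3 synonymous.
Total: 0 + 0 + 3 = 3.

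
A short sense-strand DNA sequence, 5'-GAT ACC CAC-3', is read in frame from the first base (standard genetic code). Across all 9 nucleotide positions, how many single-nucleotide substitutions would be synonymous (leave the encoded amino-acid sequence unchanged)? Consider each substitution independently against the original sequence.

5

Codon 1 (GAT, Asp): 1 synonymous substitution.
Codon 2 (ACC, Thr): 3 synonymous substitutions.
Codon 3 (CAC, His): 1 synonymous substitution.
Total: 1 + 3 + 1 = 5.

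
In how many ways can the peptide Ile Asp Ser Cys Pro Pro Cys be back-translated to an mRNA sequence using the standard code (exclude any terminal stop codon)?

2304

Ile: 3 codons.
Asp: 2 codons.
Ser: 6 codons.
Cys: 2 codons.
Pro: 4 codons.
Pro: 4 codons.
Cys: 2 codons.
3 × 2 × 6 × 2 × 4 × 4 × 2 = 2304.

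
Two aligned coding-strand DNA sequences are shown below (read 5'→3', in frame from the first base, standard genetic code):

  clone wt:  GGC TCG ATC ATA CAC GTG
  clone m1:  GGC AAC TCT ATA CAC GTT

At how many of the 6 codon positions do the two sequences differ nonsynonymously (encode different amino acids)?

Codon 1: GGC Gly / GGC Gly — identical.
Codon 2: TCG Ser / AAC Asn — nonsynonymous.
Codon 3: ATC Ile / TCT Ser — nonsynonymous.
Codon 4: ATA Ile / ATA Ile — identical.
Codon 5: CAC His / CAC His — identical.
Codon 6: GTG Val / GTT Val — synonymous.
Nonsynonymous differences: 2.

2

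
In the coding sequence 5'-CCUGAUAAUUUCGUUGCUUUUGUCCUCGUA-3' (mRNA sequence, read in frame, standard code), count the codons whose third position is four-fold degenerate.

Codon 1 CCU (Pro): third position 4-fold.
Codon 2 GAU (Asp): third position 2-fold.
Codon 3 AAU (Asn): third position 2-fold.
Codon 4 UUC (Phe): third position 2-fold.
Codon 5 GUU (Val): third position 4-fold.
Codon 6 GCU (Ala): third position 4-fold.
Codon 7 UUU (Phe): third position 2-fold.
Codon 8 GUC (Val): third position 4-fold.
Codon 9 CUC (Leu): third position 4-fold.
Codon 10 GUA (Val): third position 4-fold.
Four-fold degenerate third positions: 6.

6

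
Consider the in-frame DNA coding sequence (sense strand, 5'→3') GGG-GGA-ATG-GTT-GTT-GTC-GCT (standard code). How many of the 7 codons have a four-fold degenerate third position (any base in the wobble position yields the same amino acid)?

6

Codon 1 GGG (Gly): third position 4-fold.
Codon 2 GGA (Gly): third position 4-fold.
Codon 3 ATG (Met): third position 1-fold.
Codon 4 GTT (Val): third position 4-fold.
Codon 5 GTT (Val): third position 4-fold.
Codon 6 GTC (Val): third position 4-fold.
Codon 7 GCT (Ala): third position 4-fold.
Four-fold degenerate third positions: 6.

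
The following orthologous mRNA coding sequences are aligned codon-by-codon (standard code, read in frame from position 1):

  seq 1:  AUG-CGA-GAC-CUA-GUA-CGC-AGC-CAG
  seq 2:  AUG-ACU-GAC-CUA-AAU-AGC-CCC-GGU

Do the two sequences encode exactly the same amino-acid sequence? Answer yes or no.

Codon 1: AUG Met / AUG Met — identical.
Codon 2: CGA Arg / ACU Thr — nonsynonymous.
Codon 3: GAC Asp / GAC Asp — identical.
Codon 4: CUA Leu / CUA Leu — identical.
Codon 5: GUA Val / AAU Asn — nonsynonymous.
Codon 6: CGC Arg / AGC Ser — nonsynonymous.
Codon 7: AGC Ser / CCC Pro — nonsynonymous.
Codon 8: CAG Gln / GGU Gly — nonsynonymous.
Nonsynonymous differences: 5 → different protein.

no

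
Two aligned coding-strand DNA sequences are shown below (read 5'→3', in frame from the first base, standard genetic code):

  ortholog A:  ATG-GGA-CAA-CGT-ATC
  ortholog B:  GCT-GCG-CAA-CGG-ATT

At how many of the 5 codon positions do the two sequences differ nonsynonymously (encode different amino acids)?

Codon 1: ATG Met / GCT Ala — nonsynonymous.
Codon 2: GGA Gly / GCG Ala — nonsynonymous.
Codon 3: CAA Gln / CAA Gln — identical.
Codon 4: CGT Arg / CGG Arg — synonymous.
Codon 5: ATC Ile / ATT Ile — synonymous.
Nonsynonymous differences: 2.

2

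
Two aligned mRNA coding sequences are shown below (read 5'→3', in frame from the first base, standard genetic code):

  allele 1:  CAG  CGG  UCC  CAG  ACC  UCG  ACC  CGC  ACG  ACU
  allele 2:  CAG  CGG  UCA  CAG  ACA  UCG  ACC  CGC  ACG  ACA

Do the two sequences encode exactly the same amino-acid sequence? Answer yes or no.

Codon 1: CAG Gln / CAG Gln — identical.
Codon 2: CGG Arg / CGG Arg — identical.
Codon 3: UCC Ser / UCA Ser — synonymous.
Codon 4: CAG Gln / CAG Gln — identical.
Codon 5: ACC Thr / ACA Thr — synonymous.
Codon 6: UCG Ser / UCG Ser — identical.
Codon 7: ACC Thr / ACC Thr — identical.
Codon 8: CGC Arg / CGC Arg — identical.
Codon 9: ACG Thr / ACG Thr — identical.
Codon 10: ACU Thr / ACA Thr — synonymous.
Nonsynonymous differences: 0 → same protein.

yes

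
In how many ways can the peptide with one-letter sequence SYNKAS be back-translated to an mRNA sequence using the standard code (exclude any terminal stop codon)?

Ser: 6 codons.
Tyr: 2 codons.
Asn: 2 codons.
Lys: 2 codons.
Ala: 4 codons.
Ser: 6 codons.
6 × 2 × 2 × 2 × 4 × 6 = 1152.

1152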